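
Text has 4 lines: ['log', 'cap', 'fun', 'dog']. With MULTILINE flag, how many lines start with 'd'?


With MULTILINE flag, ^ matches the start of each line.
Lines: ['log', 'cap', 'fun', 'dog']
Checking which lines start with 'd':
  Line 1: 'log' -> no
  Line 2: 'cap' -> no
  Line 3: 'fun' -> no
  Line 4: 'dog' -> MATCH
Matching lines: ['dog']
Count: 1

1


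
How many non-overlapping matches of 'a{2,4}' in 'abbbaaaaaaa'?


Pattern 'a{2,4}' matches between 2 and 4 consecutive a's (greedy).
String: 'abbbaaaaaaa'
Finding runs of a's and applying greedy matching:
  Run at pos 0: 'a' (length 1)
  Run at pos 4: 'aaaaaaa' (length 7)
Matches: ['aaaa', 'aaa']
Count: 2

2


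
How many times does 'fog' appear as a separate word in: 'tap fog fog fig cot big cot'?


Scanning each word for exact match 'fog':
  Word 1: 'tap' -> no
  Word 2: 'fog' -> MATCH
  Word 3: 'fog' -> MATCH
  Word 4: 'fig' -> no
  Word 5: 'cot' -> no
  Word 6: 'big' -> no
  Word 7: 'cot' -> no
Total matches: 2

2


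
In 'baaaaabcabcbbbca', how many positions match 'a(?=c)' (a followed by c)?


Lookahead 'a(?=c)' matches 'a' only when followed by 'c'.
String: 'baaaaabcabcbbbca'
Checking each position where char is 'a':
  pos 1: 'a' -> no (next='a')
  pos 2: 'a' -> no (next='a')
  pos 3: 'a' -> no (next='a')
  pos 4: 'a' -> no (next='a')
  pos 5: 'a' -> no (next='b')
  pos 8: 'a' -> no (next='b')
Matching positions: []
Count: 0

0


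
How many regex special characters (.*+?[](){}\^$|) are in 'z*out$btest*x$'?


Regex special characters are: . * + ? [ ] ( ) { } \ ^ $ |
Scanning 'z*out$btest*x$':
  pos 1: '*' -> SPECIAL
  pos 5: '$' -> SPECIAL
  pos 11: '*' -> SPECIAL
  pos 13: '$' -> SPECIAL
Special chars found: ['*', '$', '*', '$']
Total: 4

4


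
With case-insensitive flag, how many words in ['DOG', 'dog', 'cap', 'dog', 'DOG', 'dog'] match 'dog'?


Case-insensitive matching: compare each word's lowercase form to 'dog'.
  'DOG' -> lower='dog' -> MATCH
  'dog' -> lower='dog' -> MATCH
  'cap' -> lower='cap' -> no
  'dog' -> lower='dog' -> MATCH
  'DOG' -> lower='dog' -> MATCH
  'dog' -> lower='dog' -> MATCH
Matches: ['DOG', 'dog', 'dog', 'DOG', 'dog']
Count: 5

5


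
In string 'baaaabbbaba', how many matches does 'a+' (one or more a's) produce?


Pattern 'a+' matches one or more consecutive a's.
String: 'baaaabbbaba'
Scanning for runs of a:
  Match 1: 'aaaa' (length 4)
  Match 2: 'a' (length 1)
  Match 3: 'a' (length 1)
Total matches: 3

3


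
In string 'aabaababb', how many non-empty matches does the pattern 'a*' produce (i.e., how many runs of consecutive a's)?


Pattern 'a*' matches zero or more a's. We want non-empty runs of consecutive a's.
String: 'aabaababb'
Walking through the string to find runs of a's:
  Run 1: positions 0-1 -> 'aa'
  Run 2: positions 3-4 -> 'aa'
  Run 3: positions 6-6 -> 'a'
Non-empty runs found: ['aa', 'aa', 'a']
Count: 3

3


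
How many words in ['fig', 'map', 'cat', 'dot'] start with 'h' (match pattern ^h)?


Pattern ^h anchors to start of word. Check which words begin with 'h':
  'fig' -> no
  'map' -> no
  'cat' -> no
  'dot' -> no
Matching words: []
Count: 0

0


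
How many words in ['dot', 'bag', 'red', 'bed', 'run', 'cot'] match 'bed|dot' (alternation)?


Alternation 'bed|dot' matches either 'bed' or 'dot'.
Checking each word:
  'dot' -> MATCH
  'bag' -> no
  'red' -> no
  'bed' -> MATCH
  'run' -> no
  'cot' -> no
Matches: ['dot', 'bed']
Count: 2

2


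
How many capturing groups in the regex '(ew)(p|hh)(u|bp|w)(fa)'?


To count capturing groups, count each '(' that starts a group.
Pattern: '(ew)(p|hh)(u|bp|w)(fa)'
Walking through the pattern:
  Position 0: '(' -> group #1
  Position 4: '(' -> group #2
  Position 10: '(' -> group #3
  Position 18: '(' -> group #4
Total capturing groups: 4

4


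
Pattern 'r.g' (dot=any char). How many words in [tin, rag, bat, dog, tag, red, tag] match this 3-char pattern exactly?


Pattern 'r.g' means: starts with 'r', any single char, ends with 'g'.
Checking each word (must be exactly 3 chars):
  'tin' (len=3): no
  'rag' (len=3): MATCH
  'bat' (len=3): no
  'dog' (len=3): no
  'tag' (len=3): no
  'red' (len=3): no
  'tag' (len=3): no
Matching words: ['rag']
Total: 1

1


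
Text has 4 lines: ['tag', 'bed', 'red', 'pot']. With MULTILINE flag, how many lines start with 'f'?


With MULTILINE flag, ^ matches the start of each line.
Lines: ['tag', 'bed', 'red', 'pot']
Checking which lines start with 'f':
  Line 1: 'tag' -> no
  Line 2: 'bed' -> no
  Line 3: 'red' -> no
  Line 4: 'pot' -> no
Matching lines: []
Count: 0

0


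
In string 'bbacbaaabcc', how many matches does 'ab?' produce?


Pattern 'ab?' matches 'a' optionally followed by 'b'.
String: 'bbacbaaabcc'
Scanning left to right for 'a' then checking next char:
  Match 1: 'a' (a not followed by b)
  Match 2: 'a' (a not followed by b)
  Match 3: 'a' (a not followed by b)
  Match 4: 'ab' (a followed by b)
Total matches: 4

4


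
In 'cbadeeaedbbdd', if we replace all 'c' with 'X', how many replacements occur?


re.sub('c', 'X', text) replaces every occurrence of 'c' with 'X'.
Text: 'cbadeeaedbbdd'
Scanning for 'c':
  pos 0: 'c' -> replacement #1
Total replacements: 1

1


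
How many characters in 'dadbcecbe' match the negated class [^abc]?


Negated class [^abc] matches any char NOT in {a, b, c}
Scanning 'dadbcecbe':
  pos 0: 'd' -> MATCH
  pos 1: 'a' -> no (excluded)
  pos 2: 'd' -> MATCH
  pos 3: 'b' -> no (excluded)
  pos 4: 'c' -> no (excluded)
  pos 5: 'e' -> MATCH
  pos 6: 'c' -> no (excluded)
  pos 7: 'b' -> no (excluded)
  pos 8: 'e' -> MATCH
Total matches: 4

4


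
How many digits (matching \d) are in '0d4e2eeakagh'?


\d matches any digit 0-9.
Scanning '0d4e2eeakagh':
  pos 0: '0' -> DIGIT
  pos 2: '4' -> DIGIT
  pos 4: '2' -> DIGIT
Digits found: ['0', '4', '2']
Total: 3

3


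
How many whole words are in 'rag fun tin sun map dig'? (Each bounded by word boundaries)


Word boundaries (\b) mark the start/end of each word.
Text: 'rag fun tin sun map dig'
Splitting by whitespace:
  Word 1: 'rag'
  Word 2: 'fun'
  Word 3: 'tin'
  Word 4: 'sun'
  Word 5: 'map'
  Word 6: 'dig'
Total whole words: 6

6


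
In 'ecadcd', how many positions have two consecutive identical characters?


Looking for consecutive identical characters in 'ecadcd':
  pos 0-1: 'e' vs 'c' -> different
  pos 1-2: 'c' vs 'a' -> different
  pos 2-3: 'a' vs 'd' -> different
  pos 3-4: 'd' vs 'c' -> different
  pos 4-5: 'c' vs 'd' -> different
Consecutive identical pairs: []
Count: 0

0


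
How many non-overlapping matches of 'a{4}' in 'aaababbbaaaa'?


Pattern 'a{4}' matches exactly 4 consecutive a's (greedy, non-overlapping).
String: 'aaababbbaaaa'
Scanning for runs of a's:
  Run at pos 0: 'aaa' (length 3) -> 0 match(es)
  Run at pos 4: 'a' (length 1) -> 0 match(es)
  Run at pos 8: 'aaaa' (length 4) -> 1 match(es)
Matches found: ['aaaa']
Total: 1

1


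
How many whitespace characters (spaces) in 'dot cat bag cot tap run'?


\s matches whitespace characters (spaces, tabs, etc.).
Text: 'dot cat bag cot tap run'
This text has 6 words separated by spaces.
Number of spaces = number of words - 1 = 6 - 1 = 5

5


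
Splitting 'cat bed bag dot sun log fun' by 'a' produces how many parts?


Splitting by 'a' breaks the string at each occurrence of the separator.
Text: 'cat bed bag dot sun log fun'
Parts after split:
  Part 1: 'c'
  Part 2: 't bed b'
  Part 3: 'g dot sun log fun'
Total parts: 3

3


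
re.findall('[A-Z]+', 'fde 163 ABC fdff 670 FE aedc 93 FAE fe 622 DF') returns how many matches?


Pattern '[A-Z]+' finds one or more uppercase letters.
Text: 'fde 163 ABC fdff 670 FE aedc 93 FAE fe 622 DF'
Scanning for matches:
  Match 1: 'ABC'
  Match 2: 'FE'
  Match 3: 'FAE'
  Match 4: 'DF'
Total matches: 4

4


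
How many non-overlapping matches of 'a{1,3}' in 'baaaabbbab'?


Pattern 'a{1,3}' matches between 1 and 3 consecutive a's (greedy).
String: 'baaaabbbab'
Finding runs of a's and applying greedy matching:
  Run at pos 1: 'aaaa' (length 4)
  Run at pos 8: 'a' (length 1)
Matches: ['aaa', 'a', 'a']
Count: 3

3


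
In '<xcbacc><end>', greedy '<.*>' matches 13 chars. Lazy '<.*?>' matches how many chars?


Greedy '<.*>' tries to match as MUCH as possible.
Lazy '<.*?>' tries to match as LITTLE as possible.

String: '<xcbacc><end>'
Greedy '<.*>' starts at first '<' and extends to the LAST '>': '<xcbacc><end>' (13 chars)
Lazy '<.*?>' starts at first '<' and stops at the FIRST '>': '<xcbacc>' (8 chars)

8


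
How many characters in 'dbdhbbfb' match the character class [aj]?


Character class [aj] matches any of: {a, j}
Scanning string 'dbdhbbfb' character by character:
  pos 0: 'd' -> no
  pos 1: 'b' -> no
  pos 2: 'd' -> no
  pos 3: 'h' -> no
  pos 4: 'b' -> no
  pos 5: 'b' -> no
  pos 6: 'f' -> no
  pos 7: 'b' -> no
Total matches: 0

0


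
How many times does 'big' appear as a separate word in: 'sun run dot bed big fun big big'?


Scanning each word for exact match 'big':
  Word 1: 'sun' -> no
  Word 2: 'run' -> no
  Word 3: 'dot' -> no
  Word 4: 'bed' -> no
  Word 5: 'big' -> MATCH
  Word 6: 'fun' -> no
  Word 7: 'big' -> MATCH
  Word 8: 'big' -> MATCH
Total matches: 3

3


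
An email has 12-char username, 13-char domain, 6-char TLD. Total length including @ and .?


An email address has format: username@domain.tld
Username length: 12
'@' character: 1
Domain length: 13
'.' character: 1
TLD length: 6
Total = 12 + 1 + 13 + 1 + 6 = 33

33


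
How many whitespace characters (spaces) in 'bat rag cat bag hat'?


\s matches whitespace characters (spaces, tabs, etc.).
Text: 'bat rag cat bag hat'
This text has 5 words separated by spaces.
Number of spaces = number of words - 1 = 5 - 1 = 4

4


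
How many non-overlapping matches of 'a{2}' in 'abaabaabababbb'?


Pattern 'a{2}' matches exactly 2 consecutive a's (greedy, non-overlapping).
String: 'abaabaabababbb'
Scanning for runs of a's:
  Run at pos 0: 'a' (length 1) -> 0 match(es)
  Run at pos 2: 'aa' (length 2) -> 1 match(es)
  Run at pos 5: 'aa' (length 2) -> 1 match(es)
  Run at pos 8: 'a' (length 1) -> 0 match(es)
  Run at pos 10: 'a' (length 1) -> 0 match(es)
Matches found: ['aa', 'aa']
Total: 2

2


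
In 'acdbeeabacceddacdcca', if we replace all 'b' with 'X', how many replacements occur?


re.sub('b', 'X', text) replaces every occurrence of 'b' with 'X'.
Text: 'acdbeeabacceddacdcca'
Scanning for 'b':
  pos 3: 'b' -> replacement #1
  pos 7: 'b' -> replacement #2
Total replacements: 2

2


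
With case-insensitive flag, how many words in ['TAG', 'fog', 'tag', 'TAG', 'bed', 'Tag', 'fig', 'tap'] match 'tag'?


Case-insensitive matching: compare each word's lowercase form to 'tag'.
  'TAG' -> lower='tag' -> MATCH
  'fog' -> lower='fog' -> no
  'tag' -> lower='tag' -> MATCH
  'TAG' -> lower='tag' -> MATCH
  'bed' -> lower='bed' -> no
  'Tag' -> lower='tag' -> MATCH
  'fig' -> lower='fig' -> no
  'tap' -> lower='tap' -> no
Matches: ['TAG', 'tag', 'TAG', 'Tag']
Count: 4

4


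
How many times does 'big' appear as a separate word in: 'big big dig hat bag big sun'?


Scanning each word for exact match 'big':
  Word 1: 'big' -> MATCH
  Word 2: 'big' -> MATCH
  Word 3: 'dig' -> no
  Word 4: 'hat' -> no
  Word 5: 'bag' -> no
  Word 6: 'big' -> MATCH
  Word 7: 'sun' -> no
Total matches: 3

3


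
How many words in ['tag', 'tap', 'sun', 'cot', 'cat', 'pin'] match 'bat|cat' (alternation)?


Alternation 'bat|cat' matches either 'bat' or 'cat'.
Checking each word:
  'tag' -> no
  'tap' -> no
  'sun' -> no
  'cot' -> no
  'cat' -> MATCH
  'pin' -> no
Matches: ['cat']
Count: 1

1


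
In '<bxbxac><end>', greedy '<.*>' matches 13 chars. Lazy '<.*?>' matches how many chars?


Greedy '<.*>' tries to match as MUCH as possible.
Lazy '<.*?>' tries to match as LITTLE as possible.

String: '<bxbxac><end>'
Greedy '<.*>' starts at first '<' and extends to the LAST '>': '<bxbxac><end>' (13 chars)
Lazy '<.*?>' starts at first '<' and stops at the FIRST '>': '<bxbxac>' (8 chars)

8


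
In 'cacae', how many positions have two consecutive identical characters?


Looking for consecutive identical characters in 'cacae':
  pos 0-1: 'c' vs 'a' -> different
  pos 1-2: 'a' vs 'c' -> different
  pos 2-3: 'c' vs 'a' -> different
  pos 3-4: 'a' vs 'e' -> different
Consecutive identical pairs: []
Count: 0

0


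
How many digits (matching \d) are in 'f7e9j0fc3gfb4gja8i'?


\d matches any digit 0-9.
Scanning 'f7e9j0fc3gfb4gja8i':
  pos 1: '7' -> DIGIT
  pos 3: '9' -> DIGIT
  pos 5: '0' -> DIGIT
  pos 8: '3' -> DIGIT
  pos 12: '4' -> DIGIT
  pos 16: '8' -> DIGIT
Digits found: ['7', '9', '0', '3', '4', '8']
Total: 6

6


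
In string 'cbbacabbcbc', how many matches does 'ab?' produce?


Pattern 'ab?' matches 'a' optionally followed by 'b'.
String: 'cbbacabbcbc'
Scanning left to right for 'a' then checking next char:
  Match 1: 'a' (a not followed by b)
  Match 2: 'ab' (a followed by b)
Total matches: 2

2


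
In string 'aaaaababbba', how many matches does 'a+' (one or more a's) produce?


Pattern 'a+' matches one or more consecutive a's.
String: 'aaaaababbba'
Scanning for runs of a:
  Match 1: 'aaaaa' (length 5)
  Match 2: 'a' (length 1)
  Match 3: 'a' (length 1)
Total matches: 3

3


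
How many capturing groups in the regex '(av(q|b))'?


To count capturing groups, count each '(' that starts a group.
Pattern: '(av(q|b))'
Walking through the pattern:
  Position 0: '(' -> group #1
  Position 3: '(' -> group #2
Total capturing groups: 2

2


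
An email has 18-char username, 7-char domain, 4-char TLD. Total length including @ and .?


An email address has format: username@domain.tld
Username length: 18
'@' character: 1
Domain length: 7
'.' character: 1
TLD length: 4
Total = 18 + 1 + 7 + 1 + 4 = 31

31


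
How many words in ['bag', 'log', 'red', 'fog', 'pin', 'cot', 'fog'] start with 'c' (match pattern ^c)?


Pattern ^c anchors to start of word. Check which words begin with 'c':
  'bag' -> no
  'log' -> no
  'red' -> no
  'fog' -> no
  'pin' -> no
  'cot' -> MATCH (starts with 'c')
  'fog' -> no
Matching words: ['cot']
Count: 1

1


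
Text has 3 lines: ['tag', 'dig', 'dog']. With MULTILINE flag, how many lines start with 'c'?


With MULTILINE flag, ^ matches the start of each line.
Lines: ['tag', 'dig', 'dog']
Checking which lines start with 'c':
  Line 1: 'tag' -> no
  Line 2: 'dig' -> no
  Line 3: 'dog' -> no
Matching lines: []
Count: 0

0


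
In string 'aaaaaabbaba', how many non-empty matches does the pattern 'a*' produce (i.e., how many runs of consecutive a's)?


Pattern 'a*' matches zero or more a's. We want non-empty runs of consecutive a's.
String: 'aaaaaabbaba'
Walking through the string to find runs of a's:
  Run 1: positions 0-5 -> 'aaaaaa'
  Run 2: positions 8-8 -> 'a'
  Run 3: positions 10-10 -> 'a'
Non-empty runs found: ['aaaaaa', 'a', 'a']
Count: 3

3


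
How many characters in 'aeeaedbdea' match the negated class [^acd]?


Negated class [^acd] matches any char NOT in {a, c, d}
Scanning 'aeeaedbdea':
  pos 0: 'a' -> no (excluded)
  pos 1: 'e' -> MATCH
  pos 2: 'e' -> MATCH
  pos 3: 'a' -> no (excluded)
  pos 4: 'e' -> MATCH
  pos 5: 'd' -> no (excluded)
  pos 6: 'b' -> MATCH
  pos 7: 'd' -> no (excluded)
  pos 8: 'e' -> MATCH
  pos 9: 'a' -> no (excluded)
Total matches: 5

5


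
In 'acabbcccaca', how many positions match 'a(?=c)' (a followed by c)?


Lookahead 'a(?=c)' matches 'a' only when followed by 'c'.
String: 'acabbcccaca'
Checking each position where char is 'a':
  pos 0: 'a' -> MATCH (next='c')
  pos 2: 'a' -> no (next='b')
  pos 8: 'a' -> MATCH (next='c')
Matching positions: [0, 8]
Count: 2

2


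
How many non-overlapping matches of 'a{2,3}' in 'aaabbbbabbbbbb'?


Pattern 'a{2,3}' matches between 2 and 3 consecutive a's (greedy).
String: 'aaabbbbabbbbbb'
Finding runs of a's and applying greedy matching:
  Run at pos 0: 'aaa' (length 3)
  Run at pos 7: 'a' (length 1)
Matches: ['aaa']
Count: 1

1


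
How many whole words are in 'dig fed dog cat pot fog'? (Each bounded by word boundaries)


Word boundaries (\b) mark the start/end of each word.
Text: 'dig fed dog cat pot fog'
Splitting by whitespace:
  Word 1: 'dig'
  Word 2: 'fed'
  Word 3: 'dog'
  Word 4: 'cat'
  Word 5: 'pot'
  Word 6: 'fog'
Total whole words: 6

6


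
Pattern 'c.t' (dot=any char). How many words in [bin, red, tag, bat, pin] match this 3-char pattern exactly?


Pattern 'c.t' means: starts with 'c', any single char, ends with 't'.
Checking each word (must be exactly 3 chars):
  'bin' (len=3): no
  'red' (len=3): no
  'tag' (len=3): no
  'bat' (len=3): no
  'pin' (len=3): no
Matching words: []
Total: 0

0


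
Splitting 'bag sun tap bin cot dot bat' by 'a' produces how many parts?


Splitting by 'a' breaks the string at each occurrence of the separator.
Text: 'bag sun tap bin cot dot bat'
Parts after split:
  Part 1: 'b'
  Part 2: 'g sun t'
  Part 3: 'p bin cot dot b'
  Part 4: 't'
Total parts: 4

4


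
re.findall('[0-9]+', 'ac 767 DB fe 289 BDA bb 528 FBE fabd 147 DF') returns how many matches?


Pattern '[0-9]+' finds one or more digits.
Text: 'ac 767 DB fe 289 BDA bb 528 FBE fabd 147 DF'
Scanning for matches:
  Match 1: '767'
  Match 2: '289'
  Match 3: '528'
  Match 4: '147'
Total matches: 4

4


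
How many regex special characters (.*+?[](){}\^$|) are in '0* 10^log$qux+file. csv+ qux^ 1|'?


Regex special characters are: . * + ? [ ] ( ) { } \ ^ $ |
Scanning '0* 10^log$qux+file. csv+ qux^ 1|':
  pos 1: '*' -> SPECIAL
  pos 5: '^' -> SPECIAL
  pos 9: '$' -> SPECIAL
  pos 13: '+' -> SPECIAL
  pos 18: '.' -> SPECIAL
  pos 23: '+' -> SPECIAL
  pos 28: '^' -> SPECIAL
  pos 31: '|' -> SPECIAL
Special chars found: ['*', '^', '$', '+', '.', '+', '^', '|']
Total: 8

8


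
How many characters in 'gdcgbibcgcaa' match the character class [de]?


Character class [de] matches any of: {d, e}
Scanning string 'gdcgbibcgcaa' character by character:
  pos 0: 'g' -> no
  pos 1: 'd' -> MATCH
  pos 2: 'c' -> no
  pos 3: 'g' -> no
  pos 4: 'b' -> no
  pos 5: 'i' -> no
  pos 6: 'b' -> no
  pos 7: 'c' -> no
  pos 8: 'g' -> no
  pos 9: 'c' -> no
  pos 10: 'a' -> no
  pos 11: 'a' -> no
Total matches: 1

1


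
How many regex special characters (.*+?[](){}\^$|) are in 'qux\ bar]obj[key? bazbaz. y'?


Regex special characters are: . * + ? [ ] ( ) { } \ ^ $ |
Scanning 'qux\ bar]obj[key? bazbaz. y':
  pos 3: '\' -> SPECIAL
  pos 8: ']' -> SPECIAL
  pos 12: '[' -> SPECIAL
  pos 16: '?' -> SPECIAL
  pos 24: '.' -> SPECIAL
Special chars found: ['\\', ']', '[', '?', '.']
Total: 5

5


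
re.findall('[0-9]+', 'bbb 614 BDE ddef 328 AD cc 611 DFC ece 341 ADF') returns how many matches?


Pattern '[0-9]+' finds one or more digits.
Text: 'bbb 614 BDE ddef 328 AD cc 611 DFC ece 341 ADF'
Scanning for matches:
  Match 1: '614'
  Match 2: '328'
  Match 3: '611'
  Match 4: '341'
Total matches: 4

4


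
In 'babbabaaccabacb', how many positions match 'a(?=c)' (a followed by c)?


Lookahead 'a(?=c)' matches 'a' only when followed by 'c'.
String: 'babbabaaccabacb'
Checking each position where char is 'a':
  pos 1: 'a' -> no (next='b')
  pos 4: 'a' -> no (next='b')
  pos 6: 'a' -> no (next='a')
  pos 7: 'a' -> MATCH (next='c')
  pos 10: 'a' -> no (next='b')
  pos 12: 'a' -> MATCH (next='c')
Matching positions: [7, 12]
Count: 2

2


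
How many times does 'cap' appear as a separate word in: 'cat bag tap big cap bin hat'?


Scanning each word for exact match 'cap':
  Word 1: 'cat' -> no
  Word 2: 'bag' -> no
  Word 3: 'tap' -> no
  Word 4: 'big' -> no
  Word 5: 'cap' -> MATCH
  Word 6: 'bin' -> no
  Word 7: 'hat' -> no
Total matches: 1

1


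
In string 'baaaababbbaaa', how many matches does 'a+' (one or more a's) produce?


Pattern 'a+' matches one or more consecutive a's.
String: 'baaaababbbaaa'
Scanning for runs of a:
  Match 1: 'aaaa' (length 4)
  Match 2: 'a' (length 1)
  Match 3: 'aaa' (length 3)
Total matches: 3

3


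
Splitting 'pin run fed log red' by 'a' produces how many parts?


Splitting by 'a' breaks the string at each occurrence of the separator.
Text: 'pin run fed log red'
Parts after split:
  Part 1: 'pin run fed log red'
Total parts: 1

1


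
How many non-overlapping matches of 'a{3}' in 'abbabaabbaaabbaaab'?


Pattern 'a{3}' matches exactly 3 consecutive a's (greedy, non-overlapping).
String: 'abbabaabbaaabbaaab'
Scanning for runs of a's:
  Run at pos 0: 'a' (length 1) -> 0 match(es)
  Run at pos 3: 'a' (length 1) -> 0 match(es)
  Run at pos 5: 'aa' (length 2) -> 0 match(es)
  Run at pos 9: 'aaa' (length 3) -> 1 match(es)
  Run at pos 14: 'aaa' (length 3) -> 1 match(es)
Matches found: ['aaa', 'aaa']
Total: 2

2


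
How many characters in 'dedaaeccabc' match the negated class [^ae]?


Negated class [^ae] matches any char NOT in {a, e}
Scanning 'dedaaeccabc':
  pos 0: 'd' -> MATCH
  pos 1: 'e' -> no (excluded)
  pos 2: 'd' -> MATCH
  pos 3: 'a' -> no (excluded)
  pos 4: 'a' -> no (excluded)
  pos 5: 'e' -> no (excluded)
  pos 6: 'c' -> MATCH
  pos 7: 'c' -> MATCH
  pos 8: 'a' -> no (excluded)
  pos 9: 'b' -> MATCH
  pos 10: 'c' -> MATCH
Total matches: 6

6


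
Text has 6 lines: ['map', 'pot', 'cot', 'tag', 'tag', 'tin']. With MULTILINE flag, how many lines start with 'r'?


With MULTILINE flag, ^ matches the start of each line.
Lines: ['map', 'pot', 'cot', 'tag', 'tag', 'tin']
Checking which lines start with 'r':
  Line 1: 'map' -> no
  Line 2: 'pot' -> no
  Line 3: 'cot' -> no
  Line 4: 'tag' -> no
  Line 5: 'tag' -> no
  Line 6: 'tin' -> no
Matching lines: []
Count: 0

0


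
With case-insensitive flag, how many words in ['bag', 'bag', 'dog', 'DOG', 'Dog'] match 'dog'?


Case-insensitive matching: compare each word's lowercase form to 'dog'.
  'bag' -> lower='bag' -> no
  'bag' -> lower='bag' -> no
  'dog' -> lower='dog' -> MATCH
  'DOG' -> lower='dog' -> MATCH
  'Dog' -> lower='dog' -> MATCH
Matches: ['dog', 'DOG', 'Dog']
Count: 3

3


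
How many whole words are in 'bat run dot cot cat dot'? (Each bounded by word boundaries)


Word boundaries (\b) mark the start/end of each word.
Text: 'bat run dot cot cat dot'
Splitting by whitespace:
  Word 1: 'bat'
  Word 2: 'run'
  Word 3: 'dot'
  Word 4: 'cot'
  Word 5: 'cat'
  Word 6: 'dot'
Total whole words: 6

6


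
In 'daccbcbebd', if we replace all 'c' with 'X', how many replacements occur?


re.sub('c', 'X', text) replaces every occurrence of 'c' with 'X'.
Text: 'daccbcbebd'
Scanning for 'c':
  pos 2: 'c' -> replacement #1
  pos 3: 'c' -> replacement #2
  pos 5: 'c' -> replacement #3
Total replacements: 3

3


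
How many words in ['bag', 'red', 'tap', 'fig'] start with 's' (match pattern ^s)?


Pattern ^s anchors to start of word. Check which words begin with 's':
  'bag' -> no
  'red' -> no
  'tap' -> no
  'fig' -> no
Matching words: []
Count: 0

0


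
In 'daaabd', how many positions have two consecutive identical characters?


Looking for consecutive identical characters in 'daaabd':
  pos 0-1: 'd' vs 'a' -> different
  pos 1-2: 'a' vs 'a' -> MATCH ('aa')
  pos 2-3: 'a' vs 'a' -> MATCH ('aa')
  pos 3-4: 'a' vs 'b' -> different
  pos 4-5: 'b' vs 'd' -> different
Consecutive identical pairs: ['aa', 'aa']
Count: 2

2


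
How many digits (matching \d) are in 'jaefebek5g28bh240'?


\d matches any digit 0-9.
Scanning 'jaefebek5g28bh240':
  pos 8: '5' -> DIGIT
  pos 10: '2' -> DIGIT
  pos 11: '8' -> DIGIT
  pos 14: '2' -> DIGIT
  pos 15: '4' -> DIGIT
  pos 16: '0' -> DIGIT
Digits found: ['5', '2', '8', '2', '4', '0']
Total: 6

6


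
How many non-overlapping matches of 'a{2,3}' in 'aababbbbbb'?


Pattern 'a{2,3}' matches between 2 and 3 consecutive a's (greedy).
String: 'aababbbbbb'
Finding runs of a's and applying greedy matching:
  Run at pos 0: 'aa' (length 2)
  Run at pos 3: 'a' (length 1)
Matches: ['aa']
Count: 1

1


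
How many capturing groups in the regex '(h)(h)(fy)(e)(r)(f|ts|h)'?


To count capturing groups, count each '(' that starts a group.
Pattern: '(h)(h)(fy)(e)(r)(f|ts|h)'
Walking through the pattern:
  Position 0: '(' -> group #1
  Position 3: '(' -> group #2
  Position 6: '(' -> group #3
  Position 10: '(' -> group #4
  Position 13: '(' -> group #5
  Position 16: '(' -> group #6
Total capturing groups: 6

6


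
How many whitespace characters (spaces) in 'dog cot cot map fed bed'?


\s matches whitespace characters (spaces, tabs, etc.).
Text: 'dog cot cot map fed bed'
This text has 6 words separated by spaces.
Number of spaces = number of words - 1 = 6 - 1 = 5

5


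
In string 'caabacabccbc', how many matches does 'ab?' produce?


Pattern 'ab?' matches 'a' optionally followed by 'b'.
String: 'caabacabccbc'
Scanning left to right for 'a' then checking next char:
  Match 1: 'a' (a not followed by b)
  Match 2: 'ab' (a followed by b)
  Match 3: 'a' (a not followed by b)
  Match 4: 'ab' (a followed by b)
Total matches: 4

4


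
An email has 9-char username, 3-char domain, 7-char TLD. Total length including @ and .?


An email address has format: username@domain.tld
Username length: 9
'@' character: 1
Domain length: 3
'.' character: 1
TLD length: 7
Total = 9 + 1 + 3 + 1 + 7 = 21

21


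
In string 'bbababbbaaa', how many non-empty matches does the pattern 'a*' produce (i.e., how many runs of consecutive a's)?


Pattern 'a*' matches zero or more a's. We want non-empty runs of consecutive a's.
String: 'bbababbbaaa'
Walking through the string to find runs of a's:
  Run 1: positions 2-2 -> 'a'
  Run 2: positions 4-4 -> 'a'
  Run 3: positions 8-10 -> 'aaa'
Non-empty runs found: ['a', 'a', 'aaa']
Count: 3

3


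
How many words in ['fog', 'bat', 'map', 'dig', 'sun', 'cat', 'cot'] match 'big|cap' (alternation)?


Alternation 'big|cap' matches either 'big' or 'cap'.
Checking each word:
  'fog' -> no
  'bat' -> no
  'map' -> no
  'dig' -> no
  'sun' -> no
  'cat' -> no
  'cot' -> no
Matches: []
Count: 0

0


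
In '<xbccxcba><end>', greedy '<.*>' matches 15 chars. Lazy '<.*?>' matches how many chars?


Greedy '<.*>' tries to match as MUCH as possible.
Lazy '<.*?>' tries to match as LITTLE as possible.

String: '<xbccxcba><end>'
Greedy '<.*>' starts at first '<' and extends to the LAST '>': '<xbccxcba><end>' (15 chars)
Lazy '<.*?>' starts at first '<' and stops at the FIRST '>': '<xbccxcba>' (10 chars)

10


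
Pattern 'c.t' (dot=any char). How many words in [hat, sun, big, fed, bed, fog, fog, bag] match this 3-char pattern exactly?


Pattern 'c.t' means: starts with 'c', any single char, ends with 't'.
Checking each word (must be exactly 3 chars):
  'hat' (len=3): no
  'sun' (len=3): no
  'big' (len=3): no
  'fed' (len=3): no
  'bed' (len=3): no
  'fog' (len=3): no
  'fog' (len=3): no
  'bag' (len=3): no
Matching words: []
Total: 0

0


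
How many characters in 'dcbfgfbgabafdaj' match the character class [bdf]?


Character class [bdf] matches any of: {b, d, f}
Scanning string 'dcbfgfbgabafdaj' character by character:
  pos 0: 'd' -> MATCH
  pos 1: 'c' -> no
  pos 2: 'b' -> MATCH
  pos 3: 'f' -> MATCH
  pos 4: 'g' -> no
  pos 5: 'f' -> MATCH
  pos 6: 'b' -> MATCH
  pos 7: 'g' -> no
  pos 8: 'a' -> no
  pos 9: 'b' -> MATCH
  pos 10: 'a' -> no
  pos 11: 'f' -> MATCH
  pos 12: 'd' -> MATCH
  pos 13: 'a' -> no
  pos 14: 'j' -> no
Total matches: 8

8


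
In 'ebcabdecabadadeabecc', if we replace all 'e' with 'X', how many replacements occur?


re.sub('e', 'X', text) replaces every occurrence of 'e' with 'X'.
Text: 'ebcabdecabadadeabecc'
Scanning for 'e':
  pos 0: 'e' -> replacement #1
  pos 6: 'e' -> replacement #2
  pos 14: 'e' -> replacement #3
  pos 17: 'e' -> replacement #4
Total replacements: 4

4


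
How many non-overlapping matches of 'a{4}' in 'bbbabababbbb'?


Pattern 'a{4}' matches exactly 4 consecutive a's (greedy, non-overlapping).
String: 'bbbabababbbb'
Scanning for runs of a's:
  Run at pos 3: 'a' (length 1) -> 0 match(es)
  Run at pos 5: 'a' (length 1) -> 0 match(es)
  Run at pos 7: 'a' (length 1) -> 0 match(es)
Matches found: []
Total: 0

0


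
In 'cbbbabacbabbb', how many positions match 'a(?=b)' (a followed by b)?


Lookahead 'a(?=b)' matches 'a' only when followed by 'b'.
String: 'cbbbabacbabbb'
Checking each position where char is 'a':
  pos 4: 'a' -> MATCH (next='b')
  pos 6: 'a' -> no (next='c')
  pos 9: 'a' -> MATCH (next='b')
Matching positions: [4, 9]
Count: 2

2


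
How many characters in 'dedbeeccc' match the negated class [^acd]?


Negated class [^acd] matches any char NOT in {a, c, d}
Scanning 'dedbeeccc':
  pos 0: 'd' -> no (excluded)
  pos 1: 'e' -> MATCH
  pos 2: 'd' -> no (excluded)
  pos 3: 'b' -> MATCH
  pos 4: 'e' -> MATCH
  pos 5: 'e' -> MATCH
  pos 6: 'c' -> no (excluded)
  pos 7: 'c' -> no (excluded)
  pos 8: 'c' -> no (excluded)
Total matches: 4

4


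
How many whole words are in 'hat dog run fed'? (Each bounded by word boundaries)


Word boundaries (\b) mark the start/end of each word.
Text: 'hat dog run fed'
Splitting by whitespace:
  Word 1: 'hat'
  Word 2: 'dog'
  Word 3: 'run'
  Word 4: 'fed'
Total whole words: 4

4


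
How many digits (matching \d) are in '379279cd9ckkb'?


\d matches any digit 0-9.
Scanning '379279cd9ckkb':
  pos 0: '3' -> DIGIT
  pos 1: '7' -> DIGIT
  pos 2: '9' -> DIGIT
  pos 3: '2' -> DIGIT
  pos 4: '7' -> DIGIT
  pos 5: '9' -> DIGIT
  pos 8: '9' -> DIGIT
Digits found: ['3', '7', '9', '2', '7', '9', '9']
Total: 7

7


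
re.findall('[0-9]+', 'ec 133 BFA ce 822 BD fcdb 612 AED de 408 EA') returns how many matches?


Pattern '[0-9]+' finds one or more digits.
Text: 'ec 133 BFA ce 822 BD fcdb 612 AED de 408 EA'
Scanning for matches:
  Match 1: '133'
  Match 2: '822'
  Match 3: '612'
  Match 4: '408'
Total matches: 4

4


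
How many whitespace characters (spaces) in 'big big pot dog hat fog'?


\s matches whitespace characters (spaces, tabs, etc.).
Text: 'big big pot dog hat fog'
This text has 6 words separated by spaces.
Number of spaces = number of words - 1 = 6 - 1 = 5

5


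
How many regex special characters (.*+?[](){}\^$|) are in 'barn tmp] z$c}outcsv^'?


Regex special characters are: . * + ? [ ] ( ) { } \ ^ $ |
Scanning 'barn tmp] z$c}outcsv^':
  pos 8: ']' -> SPECIAL
  pos 11: '$' -> SPECIAL
  pos 13: '}' -> SPECIAL
  pos 20: '^' -> SPECIAL
Special chars found: [']', '$', '}', '^']
Total: 4

4


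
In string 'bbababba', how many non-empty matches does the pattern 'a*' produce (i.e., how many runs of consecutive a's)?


Pattern 'a*' matches zero or more a's. We want non-empty runs of consecutive a's.
String: 'bbababba'
Walking through the string to find runs of a's:
  Run 1: positions 2-2 -> 'a'
  Run 2: positions 4-4 -> 'a'
  Run 3: positions 7-7 -> 'a'
Non-empty runs found: ['a', 'a', 'a']
Count: 3

3


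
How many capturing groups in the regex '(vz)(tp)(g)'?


To count capturing groups, count each '(' that starts a group.
Pattern: '(vz)(tp)(g)'
Walking through the pattern:
  Position 0: '(' -> group #1
  Position 4: '(' -> group #2
  Position 8: '(' -> group #3
Total capturing groups: 3

3


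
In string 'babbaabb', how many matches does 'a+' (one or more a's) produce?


Pattern 'a+' matches one or more consecutive a's.
String: 'babbaabb'
Scanning for runs of a:
  Match 1: 'a' (length 1)
  Match 2: 'aa' (length 2)
Total matches: 2

2


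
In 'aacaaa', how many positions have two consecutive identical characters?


Looking for consecutive identical characters in 'aacaaa':
  pos 0-1: 'a' vs 'a' -> MATCH ('aa')
  pos 1-2: 'a' vs 'c' -> different
  pos 2-3: 'c' vs 'a' -> different
  pos 3-4: 'a' vs 'a' -> MATCH ('aa')
  pos 4-5: 'a' vs 'a' -> MATCH ('aa')
Consecutive identical pairs: ['aa', 'aa', 'aa']
Count: 3

3


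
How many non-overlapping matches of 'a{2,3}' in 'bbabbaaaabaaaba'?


Pattern 'a{2,3}' matches between 2 and 3 consecutive a's (greedy).
String: 'bbabbaaaabaaaba'
Finding runs of a's and applying greedy matching:
  Run at pos 2: 'a' (length 1)
  Run at pos 5: 'aaaa' (length 4)
  Run at pos 10: 'aaa' (length 3)
  Run at pos 14: 'a' (length 1)
Matches: ['aaa', 'aaa']
Count: 2

2


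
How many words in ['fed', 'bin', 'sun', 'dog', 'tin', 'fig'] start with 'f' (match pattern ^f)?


Pattern ^f anchors to start of word. Check which words begin with 'f':
  'fed' -> MATCH (starts with 'f')
  'bin' -> no
  'sun' -> no
  'dog' -> no
  'tin' -> no
  'fig' -> MATCH (starts with 'f')
Matching words: ['fed', 'fig']
Count: 2

2


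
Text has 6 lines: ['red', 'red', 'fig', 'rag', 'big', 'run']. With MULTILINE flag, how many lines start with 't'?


With MULTILINE flag, ^ matches the start of each line.
Lines: ['red', 'red', 'fig', 'rag', 'big', 'run']
Checking which lines start with 't':
  Line 1: 'red' -> no
  Line 2: 'red' -> no
  Line 3: 'fig' -> no
  Line 4: 'rag' -> no
  Line 5: 'big' -> no
  Line 6: 'run' -> no
Matching lines: []
Count: 0

0


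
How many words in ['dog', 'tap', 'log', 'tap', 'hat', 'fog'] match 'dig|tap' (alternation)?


Alternation 'dig|tap' matches either 'dig' or 'tap'.
Checking each word:
  'dog' -> no
  'tap' -> MATCH
  'log' -> no
  'tap' -> MATCH
  'hat' -> no
  'fog' -> no
Matches: ['tap', 'tap']
Count: 2

2


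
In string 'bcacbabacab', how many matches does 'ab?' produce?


Pattern 'ab?' matches 'a' optionally followed by 'b'.
String: 'bcacbabacab'
Scanning left to right for 'a' then checking next char:
  Match 1: 'a' (a not followed by b)
  Match 2: 'ab' (a followed by b)
  Match 3: 'a' (a not followed by b)
  Match 4: 'ab' (a followed by b)
Total matches: 4

4


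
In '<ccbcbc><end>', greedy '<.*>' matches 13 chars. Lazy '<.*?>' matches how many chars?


Greedy '<.*>' tries to match as MUCH as possible.
Lazy '<.*?>' tries to match as LITTLE as possible.

String: '<ccbcbc><end>'
Greedy '<.*>' starts at first '<' and extends to the LAST '>': '<ccbcbc><end>' (13 chars)
Lazy '<.*?>' starts at first '<' and stops at the FIRST '>': '<ccbcbc>' (8 chars)

8


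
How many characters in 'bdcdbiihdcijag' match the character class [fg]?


Character class [fg] matches any of: {f, g}
Scanning string 'bdcdbiihdcijag' character by character:
  pos 0: 'b' -> no
  pos 1: 'd' -> no
  pos 2: 'c' -> no
  pos 3: 'd' -> no
  pos 4: 'b' -> no
  pos 5: 'i' -> no
  pos 6: 'i' -> no
  pos 7: 'h' -> no
  pos 8: 'd' -> no
  pos 9: 'c' -> no
  pos 10: 'i' -> no
  pos 11: 'j' -> no
  pos 12: 'a' -> no
  pos 13: 'g' -> MATCH
Total matches: 1

1


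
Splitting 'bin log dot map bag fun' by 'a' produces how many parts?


Splitting by 'a' breaks the string at each occurrence of the separator.
Text: 'bin log dot map bag fun'
Parts after split:
  Part 1: 'bin log dot m'
  Part 2: 'p b'
  Part 3: 'g fun'
Total parts: 3

3


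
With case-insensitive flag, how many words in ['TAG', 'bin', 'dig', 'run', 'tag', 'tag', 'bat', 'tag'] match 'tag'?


Case-insensitive matching: compare each word's lowercase form to 'tag'.
  'TAG' -> lower='tag' -> MATCH
  'bin' -> lower='bin' -> no
  'dig' -> lower='dig' -> no
  'run' -> lower='run' -> no
  'tag' -> lower='tag' -> MATCH
  'tag' -> lower='tag' -> MATCH
  'bat' -> lower='bat' -> no
  'tag' -> lower='tag' -> MATCH
Matches: ['TAG', 'tag', 'tag', 'tag']
Count: 4

4


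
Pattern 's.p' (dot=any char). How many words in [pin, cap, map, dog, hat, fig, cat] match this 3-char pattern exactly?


Pattern 's.p' means: starts with 's', any single char, ends with 'p'.
Checking each word (must be exactly 3 chars):
  'pin' (len=3): no
  'cap' (len=3): no
  'map' (len=3): no
  'dog' (len=3): no
  'hat' (len=3): no
  'fig' (len=3): no
  'cat' (len=3): no
Matching words: []
Total: 0

0


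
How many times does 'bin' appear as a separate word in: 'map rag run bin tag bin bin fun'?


Scanning each word for exact match 'bin':
  Word 1: 'map' -> no
  Word 2: 'rag' -> no
  Word 3: 'run' -> no
  Word 4: 'bin' -> MATCH
  Word 5: 'tag' -> no
  Word 6: 'bin' -> MATCH
  Word 7: 'bin' -> MATCH
  Word 8: 'fun' -> no
Total matches: 3

3


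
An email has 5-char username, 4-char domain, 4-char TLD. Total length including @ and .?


An email address has format: username@domain.tld
Username length: 5
'@' character: 1
Domain length: 4
'.' character: 1
TLD length: 4
Total = 5 + 1 + 4 + 1 + 4 = 15

15


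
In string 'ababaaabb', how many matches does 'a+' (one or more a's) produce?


Pattern 'a+' matches one or more consecutive a's.
String: 'ababaaabb'
Scanning for runs of a:
  Match 1: 'a' (length 1)
  Match 2: 'a' (length 1)
  Match 3: 'aaa' (length 3)
Total matches: 3

3


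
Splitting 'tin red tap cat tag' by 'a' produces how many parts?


Splitting by 'a' breaks the string at each occurrence of the separator.
Text: 'tin red tap cat tag'
Parts after split:
  Part 1: 'tin red t'
  Part 2: 'p c'
  Part 3: 't t'
  Part 4: 'g'
Total parts: 4

4


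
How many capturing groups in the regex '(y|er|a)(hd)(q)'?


To count capturing groups, count each '(' that starts a group.
Pattern: '(y|er|a)(hd)(q)'
Walking through the pattern:
  Position 0: '(' -> group #1
  Position 8: '(' -> group #2
  Position 12: '(' -> group #3
Total capturing groups: 3

3


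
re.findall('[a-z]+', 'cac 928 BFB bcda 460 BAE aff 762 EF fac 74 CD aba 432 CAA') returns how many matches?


Pattern '[a-z]+' finds one or more lowercase letters.
Text: 'cac 928 BFB bcda 460 BAE aff 762 EF fac 74 CD aba 432 CAA'
Scanning for matches:
  Match 1: 'cac'
  Match 2: 'bcda'
  Match 3: 'aff'
  Match 4: 'fac'
  Match 5: 'aba'
Total matches: 5

5


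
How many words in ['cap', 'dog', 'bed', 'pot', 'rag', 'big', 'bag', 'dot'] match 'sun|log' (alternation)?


Alternation 'sun|log' matches either 'sun' or 'log'.
Checking each word:
  'cap' -> no
  'dog' -> no
  'bed' -> no
  'pot' -> no
  'rag' -> no
  'big' -> no
  'bag' -> no
  'dot' -> no
Matches: []
Count: 0

0


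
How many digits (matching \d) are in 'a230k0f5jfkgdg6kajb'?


\d matches any digit 0-9.
Scanning 'a230k0f5jfkgdg6kajb':
  pos 1: '2' -> DIGIT
  pos 2: '3' -> DIGIT
  pos 3: '0' -> DIGIT
  pos 5: '0' -> DIGIT
  pos 7: '5' -> DIGIT
  pos 14: '6' -> DIGIT
Digits found: ['2', '3', '0', '0', '5', '6']
Total: 6

6


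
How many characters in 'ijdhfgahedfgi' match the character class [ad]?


Character class [ad] matches any of: {a, d}
Scanning string 'ijdhfgahedfgi' character by character:
  pos 0: 'i' -> no
  pos 1: 'j' -> no
  pos 2: 'd' -> MATCH
  pos 3: 'h' -> no
  pos 4: 'f' -> no
  pos 5: 'g' -> no
  pos 6: 'a' -> MATCH
  pos 7: 'h' -> no
  pos 8: 'e' -> no
  pos 9: 'd' -> MATCH
  pos 10: 'f' -> no
  pos 11: 'g' -> no
  pos 12: 'i' -> no
Total matches: 3

3


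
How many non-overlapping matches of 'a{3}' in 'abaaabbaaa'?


Pattern 'a{3}' matches exactly 3 consecutive a's (greedy, non-overlapping).
String: 'abaaabbaaa'
Scanning for runs of a's:
  Run at pos 0: 'a' (length 1) -> 0 match(es)
  Run at pos 2: 'aaa' (length 3) -> 1 match(es)
  Run at pos 7: 'aaa' (length 3) -> 1 match(es)
Matches found: ['aaa', 'aaa']
Total: 2

2


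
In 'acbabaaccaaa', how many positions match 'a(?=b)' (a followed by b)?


Lookahead 'a(?=b)' matches 'a' only when followed by 'b'.
String: 'acbabaaccaaa'
Checking each position where char is 'a':
  pos 0: 'a' -> no (next='c')
  pos 3: 'a' -> MATCH (next='b')
  pos 5: 'a' -> no (next='a')
  pos 6: 'a' -> no (next='c')
  pos 9: 'a' -> no (next='a')
  pos 10: 'a' -> no (next='a')
Matching positions: [3]
Count: 1

1


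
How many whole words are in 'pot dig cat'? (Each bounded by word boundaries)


Word boundaries (\b) mark the start/end of each word.
Text: 'pot dig cat'
Splitting by whitespace:
  Word 1: 'pot'
  Word 2: 'dig'
  Word 3: 'cat'
Total whole words: 3

3


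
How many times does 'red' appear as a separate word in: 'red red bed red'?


Scanning each word for exact match 'red':
  Word 1: 'red' -> MATCH
  Word 2: 'red' -> MATCH
  Word 3: 'bed' -> no
  Word 4: 'red' -> MATCH
Total matches: 3

3


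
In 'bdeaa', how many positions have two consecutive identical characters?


Looking for consecutive identical characters in 'bdeaa':
  pos 0-1: 'b' vs 'd' -> different
  pos 1-2: 'd' vs 'e' -> different
  pos 2-3: 'e' vs 'a' -> different
  pos 3-4: 'a' vs 'a' -> MATCH ('aa')
Consecutive identical pairs: ['aa']
Count: 1

1
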